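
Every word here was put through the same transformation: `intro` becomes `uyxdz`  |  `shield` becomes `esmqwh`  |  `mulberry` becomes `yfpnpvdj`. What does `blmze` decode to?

Shifts by position in intro: pos 0: i→u (+12), pos 1: n→y (+11), pos 2: t→x (+4), pos 3: r→d (+12), pos 4: o→z (+11) — repeating every 3. A repeating key of period 3 is used — shifts +12, +11, +4 over and over.
Reversing it on blmze: b−12=p, l−11=a, m−4=i, z−12=n, e−11=t.

paint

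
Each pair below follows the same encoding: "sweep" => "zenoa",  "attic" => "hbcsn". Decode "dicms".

In sweep: s→z is +7, w→e is +8, e→n is +9, e→o is +10 — the shift increases by 1 each position. Each letter shifts forward by (position + 7), i.e. 7, 8, 9, … — the shift grows by one for each successive letter.
Reversing it on dicms: d−7=w, i−8=a, c−9=t, m−10=c, s−11=h.

watch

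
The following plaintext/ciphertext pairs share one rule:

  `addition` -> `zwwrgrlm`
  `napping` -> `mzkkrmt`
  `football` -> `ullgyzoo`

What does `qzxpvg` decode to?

jacket

Each pair mirrors across the alphabet (a↔z, d↔w, d↔w): positions sum to 25. Letters are reflected about the middle of the alphabet (position → 25−position): Atbash.
Undoing it on qzxpvg: q↔j, z↔a, x↔c, p↔k, v↔e, g↔t.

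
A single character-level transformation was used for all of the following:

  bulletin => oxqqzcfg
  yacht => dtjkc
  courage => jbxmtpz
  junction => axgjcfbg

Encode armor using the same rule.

Treating letters as 0–25, the rule is x ↦ 21x + 19 (mod 26).
Applying it to armor: a(0)→21·0+19≡19=t; r(17)→21·17+19≡12=m; m(12)→21·12+19≡11=l; o(14)→21·14+19≡1=b; r(17)→21·17+19≡12=m (all mod 26).

tmlbm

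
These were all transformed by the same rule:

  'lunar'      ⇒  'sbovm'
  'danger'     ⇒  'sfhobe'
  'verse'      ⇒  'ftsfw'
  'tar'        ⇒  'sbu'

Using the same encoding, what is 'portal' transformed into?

The output letters match the input read backwards, each shifted +1: lunar reversed is ranul. The word is reversed, then every letter is shifted forward by 1.
Applying it to portal: reverse → latrop; then shift: l+1=m, a+1=b, t+1=u, r+1=s, o+1=p, p+1=q.

mbuspq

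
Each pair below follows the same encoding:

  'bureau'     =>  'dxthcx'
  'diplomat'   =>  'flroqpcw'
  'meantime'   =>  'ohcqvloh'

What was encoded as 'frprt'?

donor

A repeating key of period 2 is used — shifts +2, +3 over and over.
Undoing it on frprt: f−2=d, r−3=o, p−2=n, r−3=o, t−2=r.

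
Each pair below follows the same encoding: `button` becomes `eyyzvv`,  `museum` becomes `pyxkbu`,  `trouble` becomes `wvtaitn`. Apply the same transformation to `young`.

Each letter shifts forward by (position + 3), i.e. 3, 4, 5, … — the shift grows by one for each successive letter.
For young: y+3=b, o+4=s, u+5=z, n+6=t, g+7=n.

bsztn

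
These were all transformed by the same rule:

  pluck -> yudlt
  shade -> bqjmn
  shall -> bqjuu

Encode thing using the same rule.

Compare letters: p→y is +9, l→u is +9, u→d is +9 — a constant shift. Each letter is shifted forward by 9 in the alphabet (a Caesar shift of +9).
For thing: t+9=c, h+9=q, i+9=r, n+9=w, g+9=p.

cqrwp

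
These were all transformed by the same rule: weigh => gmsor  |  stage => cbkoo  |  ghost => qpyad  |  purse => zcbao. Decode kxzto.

apple

Shifts by position in weigh: pos 0: w→g (+10), pos 1: e→m (+8), pos 2: i→s (+10), pos 3: g→o (+8) — repeating every 2. The shifts repeat in a cycle of length 2: positions 0,1,… shift by +10, +8, then the pattern repeats.
Decoding kxzto: k−10=a, x−8=p, z−10=p, t−8=l, o−10=e.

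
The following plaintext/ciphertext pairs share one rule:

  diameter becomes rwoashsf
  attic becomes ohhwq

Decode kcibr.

wound

Compare letters: d→r is +14, i→w is +14, a→o is +14 — a constant shift. Each letter is shifted forward by 14 in the alphabet (a Caesar shift of +14).
Decoding kcibr: k−14=w, c−14=o, i−14=u, b−14=n, r−14=d.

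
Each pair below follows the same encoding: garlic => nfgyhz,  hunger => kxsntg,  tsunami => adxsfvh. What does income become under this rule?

hszpvt

g(6)→n(13) and a(0)→f(5) fit y≡23x+5 (mod 26); the inverse of 23 mod 26 is 17. Treating letters as 0–25, the rule is x ↦ 23x + 5 (mod 26).
For income: i(8)→23·8+5≡7=h; n(13)→23·13+5≡18=s; c(2)→23·2+5≡25=z; o(14)→23·14+5≡15=p; m(12)→23·12+5≡21=v; e(4)→23·4+5≡19=t (all mod 26).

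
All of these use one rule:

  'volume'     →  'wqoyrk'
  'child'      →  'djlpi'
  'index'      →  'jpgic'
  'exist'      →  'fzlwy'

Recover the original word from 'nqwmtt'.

motion

In volume: v→w is +1, o→q is +2, l→o is +3, u→y is +4 — the shift increases by 1 each position. Letter i (0-indexed) is shifted by i+1, so successive shifts are 1, 2, 3, ….
Undoing it on nqwmtt: n−1=m, q−2=o, w−3=t, m−4=i, t−5=o, t−6=n.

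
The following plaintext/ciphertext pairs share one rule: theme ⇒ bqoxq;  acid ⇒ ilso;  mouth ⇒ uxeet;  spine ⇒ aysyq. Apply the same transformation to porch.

xxbnt

In theme: t→b is +8, h→q is +9, e→o is +10, m→x is +11 — the shift increases by 1 each position. Letter i (0-indexed) is shifted by i+8, so successive shifts are 8, 9, 10, ….
Applying it to porch: p+8=x, o+9=x, r+10=b, c+11=n, h+12=t.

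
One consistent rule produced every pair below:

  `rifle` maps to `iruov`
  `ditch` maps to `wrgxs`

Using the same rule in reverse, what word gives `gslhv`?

those

Each letter is replaced by its mirror in the alphabet: a↔z, b↔y, c↔x, and so on (the Atbash cipher).
Reversing it on gslhv: g↔t, s↔h, l↔o, h↔s, v↔e.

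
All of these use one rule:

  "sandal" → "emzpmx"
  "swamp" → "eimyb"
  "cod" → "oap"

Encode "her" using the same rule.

Every letter moves 12 places later in the alphabet, wrapping around z→a.
On her: h+12=t, e+12=q, r+12=d.

tqd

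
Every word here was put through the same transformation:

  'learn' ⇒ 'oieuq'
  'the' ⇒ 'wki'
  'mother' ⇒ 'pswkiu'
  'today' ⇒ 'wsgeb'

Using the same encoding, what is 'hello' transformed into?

Vowels shift forward by 4 and consonants shift forward by 3.
On hello: h(cons)+3=k, e(vowel)+4=i, l(cons)+3=o, l(cons)+3=o, o(vowel)+4=s.

kioos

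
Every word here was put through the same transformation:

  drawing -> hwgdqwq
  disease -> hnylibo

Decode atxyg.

In drawing: d→h is +4, r→w is +5, a→g is +6, w→d is +7 — the shift increases by 1 each position. Letter i (0-indexed) is shifted by i+4, so successive shifts are 4, 5, 6, ….
Decoding atxyg: a−4=w, t−5=o, x−6=r, y−7=r, g−8=y.

worry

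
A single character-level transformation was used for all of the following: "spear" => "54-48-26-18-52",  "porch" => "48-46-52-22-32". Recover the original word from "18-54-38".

ask

s(#19)→54 and p(#16)→48: differences scale by 2, so n = 2·pos + 16. The formula is n = 2×(alphabet index, a=1) + 16.
Reversing it on 18-54-38: 18→(18−16)÷2=1=a, 54→(54−16)÷2=19=s, 38→(38−16)÷2=11=k.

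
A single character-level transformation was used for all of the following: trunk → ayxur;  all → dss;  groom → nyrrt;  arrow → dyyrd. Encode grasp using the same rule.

nydzw

The shift depends on letter class: consonant t→a is +7, but vowel u→x is +3. Two shifts are in play — +3 for a/e/i/o/u, +7 for every other letter.
On grasp: g(cons)+7=n, r(cons)+7=y, a(vowel)+3=d, s(cons)+7=z, p(cons)+7=w.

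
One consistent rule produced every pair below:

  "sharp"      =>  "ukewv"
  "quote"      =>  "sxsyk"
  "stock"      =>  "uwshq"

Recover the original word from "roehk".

place

In sharp: s→u is +2, h→k is +3, a→e is +4, r→w is +5 — the shift increases by 1 each position. Letter i (0-indexed) is shifted by i+2, so successive shifts are 2, 3, 4, ….
Reversing it on roehk: r−2=p, o−3=l, e−4=a, h−5=c, k−6=e.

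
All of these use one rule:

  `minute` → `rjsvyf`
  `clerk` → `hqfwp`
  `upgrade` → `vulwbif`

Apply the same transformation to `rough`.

wpvlm

The shift depends on letter class: consonant m→r is +5, but vowel i→j is +1. The rule splits by letter class: vowels +1, consonants +5.
For rough: r(cons)+5=w, o(vowel)+1=p, u(vowel)+1=v, g(cons)+5=l, h(cons)+5=m.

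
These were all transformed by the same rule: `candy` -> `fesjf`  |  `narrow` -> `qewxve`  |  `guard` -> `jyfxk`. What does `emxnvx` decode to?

In candy: c→f is +3, a→e is +4, n→s is +5, d→j is +6 — the shift increases by 1 each position. Each letter shifts forward by (position + 3), i.e. 3, 4, 5, … — the shift grows by one for each successive letter.
Undoing it on emxnvx: e−3=b, m−4=i, x−5=s, n−6=h, v−7=o, x−8=p.

bishop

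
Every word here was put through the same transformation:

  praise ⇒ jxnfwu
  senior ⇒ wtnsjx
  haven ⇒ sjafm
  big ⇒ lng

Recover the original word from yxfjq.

Read the word backwards and shift each letter +5.
Undoing it on yxfjq: shift back: y−5=t, x−5=s, f−5=a, j−5=e, q−5=l → tsael; then reverse → least.

least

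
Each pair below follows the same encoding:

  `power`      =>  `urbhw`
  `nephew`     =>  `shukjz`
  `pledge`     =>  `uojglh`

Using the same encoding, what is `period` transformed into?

The shifts repeat in a cycle of length 2: positions 0,1,… shift by +5, +3, then the pattern repeats.
For period: p+5=u, e+3=h, r+5=w, i+3=l, o+5=t, d+3=g.

uhwltg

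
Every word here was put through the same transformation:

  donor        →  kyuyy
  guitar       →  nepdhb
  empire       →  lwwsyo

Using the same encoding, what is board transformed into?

Shifts by position in donor: pos 0: d→k (+7), pos 1: o→y (+10), pos 2: n→u (+7), pos 3: o→y (+10) — repeating every 2. The shifts repeat in a cycle of length 2: positions 0,1,… shift by +7, +10, then the pattern repeats.
On board: b+7=i, o+10=y, a+7=h, r+10=b, d+7=k.

iyhbk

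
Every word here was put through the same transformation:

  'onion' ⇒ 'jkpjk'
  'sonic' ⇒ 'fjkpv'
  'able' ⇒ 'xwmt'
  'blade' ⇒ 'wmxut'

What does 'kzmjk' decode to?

Each letter's alphabet position (a=0..z=25) is mapped through 25·x+23 mod 26 — an affine cipher.
Reversing it on kzmjk: k(10)→25·(10−23)≡13=n; z(25)→25·(25−23)≡24=y; m(12)→25·(12−23)≡11=l; j(9)→25·(9−23)≡14=o; k(10)→25·(10−23)≡13=n (all mod 26).

nylon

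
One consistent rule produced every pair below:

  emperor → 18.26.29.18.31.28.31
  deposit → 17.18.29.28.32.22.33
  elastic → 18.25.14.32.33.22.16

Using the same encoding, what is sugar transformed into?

Each letter is replaced by its alphabet position (a=1..z=26) + 13.
For sugar: s=19→32, u=21→34, g=7→20, a=1→14, r=18→31.

32.34.20.14.31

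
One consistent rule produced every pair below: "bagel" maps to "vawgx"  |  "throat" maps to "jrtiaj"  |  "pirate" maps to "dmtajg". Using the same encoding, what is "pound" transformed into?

dienl

Treating letters as 0–25, the rule is x ↦ 21x + 0 (mod 26).
For pound: p(15)→21·15+0≡3=d; o(14)→21·14+0≡8=i; u(20)→21·20+0≡4=e; n(13)→21·13+0≡13=n; d(3)→21·3+0≡11=l (all mod 26).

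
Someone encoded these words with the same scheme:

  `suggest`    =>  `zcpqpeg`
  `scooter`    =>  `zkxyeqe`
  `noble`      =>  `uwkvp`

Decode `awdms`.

Letter i (0-indexed) is shifted by i+7, so successive shifts are 7, 8, 9, ….
Decoding awdms: a−7=t, w−8=o, d−9=u, m−10=c, s−11=h.

touch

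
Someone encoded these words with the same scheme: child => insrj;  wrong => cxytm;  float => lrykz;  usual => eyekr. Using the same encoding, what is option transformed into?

yvzsyt

The shift depends on letter class: consonant c→i is +6, but vowel i→s is +10. Two shifts are in play — +10 for a/e/i/o/u, +6 for every other letter.
On option: o(vowel)+10=y, p(cons)+6=v, t(cons)+6=z, i(vowel)+10=s, o(vowel)+10=y, n(cons)+6=t.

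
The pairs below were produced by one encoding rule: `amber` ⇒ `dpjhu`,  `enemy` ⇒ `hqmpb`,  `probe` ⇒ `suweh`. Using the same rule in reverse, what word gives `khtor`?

hello

A repeating key of period 3 is used — shifts +3, +3, +8 over and over.
Decoding khtor: k−3=h, h−3=e, t−8=l, o−3=l, r−3=o.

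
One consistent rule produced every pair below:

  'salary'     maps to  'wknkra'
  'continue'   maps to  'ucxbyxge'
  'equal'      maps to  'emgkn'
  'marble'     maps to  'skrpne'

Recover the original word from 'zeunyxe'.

decline

s(18)→w(22) and a(0)→k(10) fit y≡5x+10 (mod 26); the inverse of 5 mod 26 is 21. Treating letters as 0–25, the rule is x ↦ 5x + 10 (mod 26).
Undoing it on zeunyxe: z(25)→21·(25−10)≡3=d; e(4)→21·(4−10)≡4=e; u(20)→21·(20−10)≡2=c; n(13)→21·(13−10)≡11=l; y(24)→21·(24−10)≡8=i; x(23)→21·(23−10)≡13=n; e(4)→21·(4−10)≡4=e (all mod 26).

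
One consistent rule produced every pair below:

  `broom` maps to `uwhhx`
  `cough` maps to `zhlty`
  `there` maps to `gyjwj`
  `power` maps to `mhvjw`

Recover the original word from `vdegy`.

b(1)→u(20) and r(17)→w(22) fit y≡5x+15 (mod 26); the inverse of 5 mod 26 is 21. Treating letters as 0–25, the rule is x ↦ 5x + 15 (mod 26).
Reversing it on vdegy: v(21)→21·(21−15)≡22=w; d(3)→21·(3−15)≡8=i; e(4)→21·(4−15)≡3=d; g(6)→21·(6−15)≡19=t; y(24)→21·(24−15)≡7=h (all mod 26).

width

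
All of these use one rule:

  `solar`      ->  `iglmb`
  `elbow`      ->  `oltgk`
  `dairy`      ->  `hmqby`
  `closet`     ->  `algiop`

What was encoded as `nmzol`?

s(18)→i(8) and o(14)→g(6) fit y≡7x+12 (mod 26); the inverse of 7 mod 26 is 15. Treating letters as 0–25, the rule is x ↦ 7x + 12 (mod 26).
Decoding nmzol: n(13)→15·(13−12)≡15=p; m(12)→15·(12−12)≡0=a; z(25)→15·(25−12)≡13=n; o(14)→15·(14−12)≡4=e; l(11)→15·(11−12)≡11=l (all mod 26).

panel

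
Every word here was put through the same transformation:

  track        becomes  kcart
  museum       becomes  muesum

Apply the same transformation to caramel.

lemarac

The output letters match the input read backwards: track reversed is kcart. It's just the letters in reverse order.
For caramel: reverse → lemarac.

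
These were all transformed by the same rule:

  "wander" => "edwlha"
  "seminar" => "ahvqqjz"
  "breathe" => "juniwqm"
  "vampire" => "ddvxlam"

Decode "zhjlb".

ready

Shifts by position in wander: pos 0: w→e (+8), pos 1: a→d (+3), pos 2: n→w (+9), pos 3: d→l (+8), pos 4: e→h (+3), pos 5: r→a (+9) — repeating every 3. It's a Vigenère-style cipher with numeric key [8,3,9]: position i shifts by key[i mod 3].
Undoing it on zhjlb: z−8=r, h−3=e, j−9=a, l−8=d, b−3=y.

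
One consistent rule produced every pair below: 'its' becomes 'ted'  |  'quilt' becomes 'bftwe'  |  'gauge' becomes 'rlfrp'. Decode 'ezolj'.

today

Each letter is shifted forward by 11 in the alphabet (a Caesar shift of +11).
Undoing it on ezolj: e−11=t, z−11=o, o−11=d, l−11=a, j−11=y.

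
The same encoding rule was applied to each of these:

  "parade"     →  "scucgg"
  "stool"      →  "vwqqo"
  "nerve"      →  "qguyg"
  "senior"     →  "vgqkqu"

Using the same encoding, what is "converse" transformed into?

fqqyguvg

The shift depends on letter class: consonant p→s is +3, but vowel a→c is +2. Two shifts are in play — +2 for a/e/i/o/u, +3 for every other letter.
Applying it to converse: c(cons)+3=f, o(vowel)+2=q, n(cons)+3=q, v(cons)+3=y, e(vowel)+2=g, r(cons)+3=u, s(cons)+3=v, e(vowel)+2=g.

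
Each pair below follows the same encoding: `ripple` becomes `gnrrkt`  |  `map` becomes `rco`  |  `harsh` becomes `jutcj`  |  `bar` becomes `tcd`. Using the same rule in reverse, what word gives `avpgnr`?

The output letters match the input read backwards, each shifted +2: ripple reversed is elppir. Read the word backwards and shift each letter +2.
Undoing it on avpgnr: shift back: a−2=y, v−2=t, p−2=n, g−2=e, n−2=l, r−2=p → ytnelp; then reverse → plenty.

plenty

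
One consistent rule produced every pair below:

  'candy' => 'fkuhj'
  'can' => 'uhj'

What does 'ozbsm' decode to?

The output letters match the input read backwards, each shifted +7: candy reversed is ydnac. Two steps: reverse the string, then apply a Caesar shift of +7.
Reversing it on ozbsm: shift back: o−7=h, z−7=s, b−7=u, s−7=l, m−7=f → hsulf; then reverse → flush.

flush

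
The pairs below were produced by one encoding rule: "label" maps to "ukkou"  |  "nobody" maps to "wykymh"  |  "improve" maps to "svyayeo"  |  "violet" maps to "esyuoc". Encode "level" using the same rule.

The shift depends on letter class: consonant l→u is +9, but vowel a→k is +10. Two shifts are in play — +10 for a/e/i/o/u, +9 for every other letter.
Applying it to level: l(cons)+9=u, e(vowel)+10=o, v(cons)+9=e, e(vowel)+10=o, l(cons)+9=u.

uoeou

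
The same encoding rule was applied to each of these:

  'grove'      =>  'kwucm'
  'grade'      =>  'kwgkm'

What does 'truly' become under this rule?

xwasg

In grove: g→k is +4, r→w is +5, o→u is +6, v→c is +7 — the shift increases by 1 each position. The shift increases by 1 at each position, starting from +4: 4, 5, 6, ….
For truly: t+4=x, r+5=w, u+6=a, l+7=s, y+8=g.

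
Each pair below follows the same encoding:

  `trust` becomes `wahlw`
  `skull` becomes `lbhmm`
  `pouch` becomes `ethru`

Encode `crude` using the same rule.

rahcn

t(19)→w(22) and r(17)→a(0) fit y≡11x+21 (mod 26); the inverse of 11 mod 26 is 19. Treating letters as 0–25, the rule is x ↦ 11x + 21 (mod 26).
On crude: c(2)→11·2+21≡17=r; r(17)→11·17+21≡0=a; u(20)→11·20+21≡7=h; d(3)→11·3+21≡2=c; e(4)→11·4+21≡13=n (all mod 26).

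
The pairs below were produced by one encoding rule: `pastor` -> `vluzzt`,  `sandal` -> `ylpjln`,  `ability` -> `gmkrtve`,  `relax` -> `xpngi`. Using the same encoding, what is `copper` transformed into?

izrvpt

Shifts by position in pastor: pos 0: p→v (+6), pos 1: a→l (+11), pos 2: s→u (+2), pos 3: t→z (+6), pos 4: o→z (+11), pos 5: r→t (+2) — repeating every 3. A repeating key of period 3 is used — shifts +6, +11, +2 over and over.
Applying it to copper: c+6=i, o+11=z, p+2=r, p+6=v, e+11=p, r+2=t.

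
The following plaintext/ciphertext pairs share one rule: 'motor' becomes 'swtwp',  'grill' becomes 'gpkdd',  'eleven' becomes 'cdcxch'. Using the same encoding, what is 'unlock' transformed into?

m(12)→s(18) and o(14)→w(22) fit y≡15x+20 (mod 26); the inverse of 15 mod 26 is 7. Each letter's alphabet position (a=0..z=25) is mapped through 15·x+20 mod 26 — an affine cipher.
For unlock: u(20)→15·20+20≡8=i; n(13)→15·13+20≡7=h; l(11)→15·11+20≡3=d; o(14)→15·14+20≡22=w; c(2)→15·2+20≡24=y; k(10)→15·10+20≡14=o (all mod 26).

ihdwyo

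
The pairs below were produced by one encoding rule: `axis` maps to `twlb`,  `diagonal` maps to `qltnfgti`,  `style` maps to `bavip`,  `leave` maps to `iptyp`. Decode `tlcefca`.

a(0)→t(19) and x(23)→w(22) fit y≡25x+19 (mod 26); the inverse of 25 mod 26 is 25. This is an affine cipher: with a=0,…,z=25, each position x becomes (25x+19) mod 26.
Reversing it on tlcefca: t(19)→25·(19−19)≡0=a; l(11)→25·(11−19)≡8=i; c(2)→25·(2−19)≡17=r; e(4)→25·(4−19)≡15=p; f(5)→25·(5−19)≡14=o; c(2)→25·(2−19)≡17=r; a(0)→25·(0−19)≡19=t (all mod 26).

airport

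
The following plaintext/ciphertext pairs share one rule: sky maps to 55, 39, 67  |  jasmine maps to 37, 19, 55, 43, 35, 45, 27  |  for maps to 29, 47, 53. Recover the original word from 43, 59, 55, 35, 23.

music

The formula is n = 2×(alphabet index, a=1) + 17.
Reversing it on 43, 59, 55, 35, 23: 43→(43−17)÷2=13=m, 59→(59−17)÷2=21=u, 55→(55−17)÷2=19=s, 35→(35−17)÷2=9=i, 23→(23−17)÷2=3=c.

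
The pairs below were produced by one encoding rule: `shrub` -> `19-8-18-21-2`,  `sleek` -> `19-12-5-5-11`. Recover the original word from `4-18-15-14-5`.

drone

s is letter #19 and maps to 19: an offset of 0. Letters become their 1-indexed alphabet positions: a=1 … z=26.
Decoding 4-18-15-14-5: 4=d, 18=r, 15=o, 14=n, 5=e.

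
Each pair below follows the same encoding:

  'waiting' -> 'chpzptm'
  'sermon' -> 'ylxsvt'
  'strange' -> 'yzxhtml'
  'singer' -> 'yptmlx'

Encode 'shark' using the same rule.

The shift depends on letter class: consonant w→c is +6, but vowel a→h is +7. The rule splits by letter class: vowels +7, consonants +6.
For shark: s(cons)+6=y, h(cons)+6=n, a(vowel)+7=h, r(cons)+6=x, k(cons)+6=q.

ynhxq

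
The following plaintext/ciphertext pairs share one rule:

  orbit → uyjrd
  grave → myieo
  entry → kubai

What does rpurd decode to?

limit

In orbit: o→u is +6, r→y is +7, b→j is +8, i→r is +9 — the shift increases by 1 each position. Each letter shifts forward by (position + 6), i.e. 6, 7, 8, … — the shift grows by one for each successive letter.
Reversing it on rpurd: r−6=l, p−7=i, u−8=m, r−9=i, d−10=t.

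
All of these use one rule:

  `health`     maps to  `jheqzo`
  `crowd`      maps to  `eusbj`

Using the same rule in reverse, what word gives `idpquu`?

gallon

In health: h→j is +2, e→h is +3, a→e is +4, l→q is +5 — the shift increases by 1 each position. The shift increases by 1 at each position, starting from +2: 2, 3, 4, ….
Decoding idpquu: i−2=g, d−3=a, p−4=l, q−5=l, u−6=o, u−7=n.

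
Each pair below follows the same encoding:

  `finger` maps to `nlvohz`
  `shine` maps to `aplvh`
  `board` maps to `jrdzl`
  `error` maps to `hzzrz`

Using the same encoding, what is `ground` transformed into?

ozrxvl

Two shifts are in play — +3 for a/e/i/o/u, +8 for every other letter.
For ground: g(cons)+8=o, r(cons)+8=z, o(vowel)+3=r, u(vowel)+3=x, n(cons)+8=v, d(cons)+8=l.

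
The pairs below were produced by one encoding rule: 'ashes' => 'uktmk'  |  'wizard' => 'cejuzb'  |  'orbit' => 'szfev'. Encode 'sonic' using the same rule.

ksheq

a(0)→u(20) and s(18)→k(10) fit y≡11x+20 (mod 26); the inverse of 11 mod 26 is 19. This is an affine cipher: with a=0,…,z=25, each position x becomes (11x+20) mod 26.
On sonic: s(18)→11·18+20≡10=k; o(14)→11·14+20≡18=s; n(13)→11·13+20≡7=h; i(8)→11·8+20≡4=e; c(2)→11·2+20≡16=q (all mod 26).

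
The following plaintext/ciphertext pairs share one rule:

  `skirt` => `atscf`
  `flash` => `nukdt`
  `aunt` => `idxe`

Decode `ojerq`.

In skirt: s→a is +8, k→t is +9, i→s is +10, r→c is +11 — the shift increases by 1 each position. The shift increases by 1 at each position, starting from +8: 8, 9, 10, ….
Undoing it on ojerq: o−8=g, j−9=a, e−10=u, r−11=g, q−12=e.

gauge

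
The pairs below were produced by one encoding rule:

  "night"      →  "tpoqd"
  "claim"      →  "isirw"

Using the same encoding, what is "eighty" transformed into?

In night: n→t is +6, i→p is +7, g→o is +8, h→q is +9 — the shift increases by 1 each position. The shift increases by 1 at each position, starting from +6: 6, 7, 8, ….
For eighty: e+6=k, i+7=p, g+8=o, h+9=q, t+10=d, y+11=j.

kpoqdj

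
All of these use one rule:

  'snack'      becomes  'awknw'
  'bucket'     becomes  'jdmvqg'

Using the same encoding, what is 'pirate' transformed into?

xrblfr

In snack: s→a is +8, n→w is +9, a→k is +10, c→n is +11 — the shift increases by 1 each position. Each letter shifts forward by (position + 8), i.e. 8, 9, 10, … — the shift grows by one for each successive letter.
For pirate: p+8=x, i+9=r, r+10=b, a+11=l, t+12=f, e+13=r.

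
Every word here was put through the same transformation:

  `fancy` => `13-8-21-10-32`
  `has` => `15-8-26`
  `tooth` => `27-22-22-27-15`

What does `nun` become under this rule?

21-28-21

f is letter #6 and maps to 13: an offset of 7. Each letter is replaced by its alphabet position (a=1..z=26) + 7.
For nun: n=14→21, u=21→28, n=14→21.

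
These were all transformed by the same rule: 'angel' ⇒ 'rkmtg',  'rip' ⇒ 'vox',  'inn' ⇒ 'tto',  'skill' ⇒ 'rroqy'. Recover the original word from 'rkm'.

The word is reversed, then every letter is shifted forward by 6.
Undoing it on rkm: shift back: r−6=l, k−6=e, m−6=g → leg; then reverse → gel.

gel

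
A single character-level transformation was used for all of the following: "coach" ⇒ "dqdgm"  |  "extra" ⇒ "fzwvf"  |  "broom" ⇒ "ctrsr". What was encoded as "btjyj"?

argue

In coach: c→d is +1, o→q is +2, a→d is +3, c→g is +4 — the shift increases by 1 each position. Each letter shifts forward by (position + 1), i.e. 1, 2, 3, … — the shift grows by one for each successive letter.
Reversing it on btjyj: b−1=a, t−2=r, j−3=g, y−4=u, j−5=e.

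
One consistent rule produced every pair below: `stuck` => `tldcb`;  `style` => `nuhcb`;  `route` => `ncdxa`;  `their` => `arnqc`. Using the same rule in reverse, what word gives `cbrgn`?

exist

The output letters match the input read backwards, each shifted +9: stuck reversed is kcuts. Two steps: reverse the string, then apply a Caesar shift of +9.
Undoing it on cbrgn: shift back: c−9=t, b−9=s, r−9=i, g−9=x, n−9=e → tsixe; then reverse → exist.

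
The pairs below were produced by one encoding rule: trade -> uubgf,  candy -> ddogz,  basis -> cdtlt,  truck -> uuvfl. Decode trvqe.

The shifts repeat in a cycle of length 2: positions 0,1,… shift by +1, +3, then the pattern repeats.
Reversing it on trvqe: t−1=s, r−3=o, v−1=u, q−3=n, e−1=d.

sound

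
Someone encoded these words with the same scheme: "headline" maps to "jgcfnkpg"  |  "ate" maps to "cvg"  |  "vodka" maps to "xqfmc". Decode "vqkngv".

Compare letters: h→j is +2, e→g is +2, a→c is +2 — a constant shift. This is a Caesar cipher with shift 2.
Undoing it on vqkngv: v−2=t, q−2=o, k−2=i, n−2=l, g−2=e, v−2=t.

toilet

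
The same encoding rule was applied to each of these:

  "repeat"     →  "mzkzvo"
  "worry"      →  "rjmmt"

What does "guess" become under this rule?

bpznn

Each letter is shifted forward by 21 in the alphabet (a Caesar shift of +21).
For guess: g+21=b, u+21=p, e+21=z, s+21=n, s+21=n.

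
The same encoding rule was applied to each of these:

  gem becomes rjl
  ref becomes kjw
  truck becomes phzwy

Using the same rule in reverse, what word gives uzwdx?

syrup

The word is reversed, then every letter is shifted forward by 5.
Decoding uzwdx: shift back: u−5=p, z−5=u, w−5=r, d−5=y, x−5=s → purys; then reverse → syrup.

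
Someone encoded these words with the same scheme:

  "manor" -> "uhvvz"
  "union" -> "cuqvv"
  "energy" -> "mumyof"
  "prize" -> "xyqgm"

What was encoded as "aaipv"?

Shifts by position in manor: pos 0: m→u (+8), pos 1: a→h (+7), pos 2: n→v (+8), pos 3: o→v (+7) — repeating every 2. A repeating key of period 2 is used — shifts +8, +7 over and over.
Reversing it on aaipv: a−8=s, a−7=t, i−8=a, p−7=i, v−8=n.

stain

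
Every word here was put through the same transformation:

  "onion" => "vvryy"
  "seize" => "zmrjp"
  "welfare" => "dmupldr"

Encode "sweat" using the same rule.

zenke

Each letter shifts forward by (position + 7), i.e. 7, 8, 9, … — the shift grows by one for each successive letter.
On sweat: s+7=z, w+8=e, e+9=n, a+10=k, t+11=e.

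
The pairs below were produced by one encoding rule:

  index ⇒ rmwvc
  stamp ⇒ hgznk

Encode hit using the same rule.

Each letter is replaced by its mirror in the alphabet: a↔z, b↔y, c↔x, and so on (the Atbash cipher).
For hit: h↔s, i↔r, t↔g.

srg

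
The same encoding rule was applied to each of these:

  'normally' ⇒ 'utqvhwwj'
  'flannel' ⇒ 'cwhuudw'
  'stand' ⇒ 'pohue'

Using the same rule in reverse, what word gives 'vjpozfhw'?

n(13)→u(20) and o(14)→t(19) fit y≡25x+7 (mod 26); the inverse of 25 mod 26 is 25. This is an affine cipher: with a=0,…,z=25, each position x becomes (25x+7) mod 26.
Decoding vjpozfhw: v(21)→25·(21−7)≡12=m; j(9)→25·(9−7)≡24=y; p(15)→25·(15−7)≡18=s; o(14)→25·(14−7)≡19=t; z(25)→25·(25−7)≡8=i; f(5)→25·(5−7)≡2=c; h(7)→25·(7−7)≡0=a; w(22)→25·(22−7)≡11=l (all mod 26).

mystical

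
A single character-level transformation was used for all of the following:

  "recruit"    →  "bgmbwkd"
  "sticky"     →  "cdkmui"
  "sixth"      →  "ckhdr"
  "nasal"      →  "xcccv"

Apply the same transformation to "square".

The shift depends on letter class: consonant r→b is +10, but vowel e→g is +2. The rule splits by letter class: vowels +2, consonants +10.
Applying it to square: s(cons)+10=c, q(cons)+10=a, u(vowel)+2=w, a(vowel)+2=c, r(cons)+10=b, e(vowel)+2=g.

cawcbg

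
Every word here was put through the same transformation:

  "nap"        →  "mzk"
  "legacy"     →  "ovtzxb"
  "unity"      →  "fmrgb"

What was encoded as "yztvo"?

bagel

Each pair mirrors across the alphabet (n↔m, a↔z, p↔k): positions sum to 25. Letters are reflected about the middle of the alphabet (position → 25−position): Atbash.
Reversing it on yztvo: y↔b, z↔a, t↔g, v↔e, o↔l.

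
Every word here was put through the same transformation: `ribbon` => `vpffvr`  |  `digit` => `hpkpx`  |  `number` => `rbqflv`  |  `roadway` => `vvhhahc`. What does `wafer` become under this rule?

Vowels shift forward by 7 and consonants shift forward by 4.
For wafer: w(cons)+4=a, a(vowel)+7=h, f(cons)+4=j, e(vowel)+7=l, r(cons)+4=v.

ahjlv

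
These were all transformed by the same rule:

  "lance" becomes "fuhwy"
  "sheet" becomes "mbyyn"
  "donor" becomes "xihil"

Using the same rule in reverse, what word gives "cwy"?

Compare letters: l→f is +20, a→u is +20, n→h is +20 — a constant shift. It's a constant shift of +20 (ROT20).
Reversing it on cwy: c−20=i, w−20=c, y−20=e.

ice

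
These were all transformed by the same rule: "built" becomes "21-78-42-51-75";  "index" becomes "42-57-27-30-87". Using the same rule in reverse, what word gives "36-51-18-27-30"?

With a=1..z=26, the number is 3·pos + 15.
Undoing it on 36-51-18-27-30: 36→(36−15)÷3=7=g, 51→(51−15)÷3=12=l, 18→(18−15)÷3=1=a, 27→(27−15)÷3=4=d, 30→(30−15)÷3=5=e.

glade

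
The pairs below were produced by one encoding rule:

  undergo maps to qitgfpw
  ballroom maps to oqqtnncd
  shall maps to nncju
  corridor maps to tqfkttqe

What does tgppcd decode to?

banner

The output letters match the input read backwards, each shifted +2: undergo reversed is ogrednu. The word is reversed, then every letter is shifted forward by 2.
Decoding tgppcd: shift back: t−2=r, g−2=e, p−2=n, p−2=n, c−2=a, d−2=b → rennab; then reverse → banner.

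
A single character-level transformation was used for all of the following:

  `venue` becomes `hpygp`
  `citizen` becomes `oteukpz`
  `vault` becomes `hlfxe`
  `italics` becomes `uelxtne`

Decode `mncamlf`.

acrobat

Shifts by position in venue: pos 0: v→h (+12), pos 1: e→p (+11), pos 2: n→y (+11), pos 3: u→g (+12), pos 4: e→p (+11) — repeating every 3. The shifts repeat in a cycle of length 3: positions 0,1,… shift by +12, +11, +11, then the pattern repeats.
Undoing it on mncamlf: m−12=a, n−11=c, c−11=r, a−12=o, m−11=b, l−11=a, f−12=t.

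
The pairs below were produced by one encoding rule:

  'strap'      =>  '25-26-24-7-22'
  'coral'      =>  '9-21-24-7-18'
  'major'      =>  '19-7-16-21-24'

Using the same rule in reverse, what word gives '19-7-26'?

mat

s is letter #19 and maps to 25: an offset of 6. Letters become their 1-based position plus 6 (so a→7, b→8, …).
Undoing it on 19-7-26: 19→(19−6)÷1=13=m, 7→(7−6)÷1=1=a, 26→(26−6)÷1=20=t.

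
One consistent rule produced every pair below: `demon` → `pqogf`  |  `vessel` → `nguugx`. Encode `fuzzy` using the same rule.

The output letters match the input read backwards, each shifted +2: demon reversed is nomed. Two steps: reverse the string, then apply a Caesar shift of +2.
On fuzzy: reverse → yzzuf; then shift: y+2=a, z+2=b, z+2=b, u+2=w, f+2=h.

abbwh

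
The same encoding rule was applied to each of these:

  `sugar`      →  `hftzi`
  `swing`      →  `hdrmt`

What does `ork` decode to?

lip

Each pair mirrors across the alphabet (s↔h, u↔f, g↔t): positions sum to 25. Letters are reflected about the middle of the alphabet (position → 25−position): Atbash.
Reversing it on ork: o↔l, r↔i, k↔p.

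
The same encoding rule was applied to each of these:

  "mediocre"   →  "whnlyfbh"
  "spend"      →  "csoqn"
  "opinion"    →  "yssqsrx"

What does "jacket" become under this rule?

tdmnow

The shifts repeat in a cycle of length 2: positions 0,1,… shift by +10, +3, then the pattern repeats.
For jacket: j+10=t, a+3=d, c+10=m, k+3=n, e+10=o, t+3=w.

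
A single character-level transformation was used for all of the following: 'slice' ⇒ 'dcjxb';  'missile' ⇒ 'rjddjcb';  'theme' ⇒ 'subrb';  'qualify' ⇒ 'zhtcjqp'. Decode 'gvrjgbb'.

s(18)→d(3) and l(11)→c(2) fit y≡15x+19 (mod 26); the inverse of 15 mod 26 is 7. This is an affine cipher: with a=0,…,z=25, each position x becomes (15x+19) mod 26.
Decoding gvrjgbb: g(6)→7·(6−19)≡13=n; v(21)→7·(21−19)≡14=o; r(17)→7·(17−19)≡12=m; j(9)→7·(9−19)≡8=i; g(6)→7·(6−19)≡13=n; b(1)→7·(1−19)≡4=e; b(1)→7·(1−19)≡4=e (all mod 26).

nominee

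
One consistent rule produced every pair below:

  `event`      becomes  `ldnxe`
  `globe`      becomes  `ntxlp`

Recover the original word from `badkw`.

In event: e→l is +7, v→d is +8, e→n is +9, n→x is +10 — the shift increases by 1 each position. Each letter shifts forward by (position + 7), i.e. 7, 8, 9, … — the shift grows by one for each successive letter.
Reversing it on badkw: b−7=u, a−8=s, d−9=u, k−10=a, w−11=l.

usual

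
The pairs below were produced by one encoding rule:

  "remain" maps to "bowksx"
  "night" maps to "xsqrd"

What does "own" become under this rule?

ygx

This is a Caesar cipher with shift 10.
For own: o+10=y, w+10=g, n+10=x.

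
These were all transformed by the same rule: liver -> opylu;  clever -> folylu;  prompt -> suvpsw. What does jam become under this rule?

The shift depends on letter class: consonant l→o is +3, but vowel i→p is +7. Two shifts are in play — +7 for a/e/i/o/u, +3 for every other letter.
For jam: j(cons)+3=m, a(vowel)+7=h, m(cons)+3=p.

mhp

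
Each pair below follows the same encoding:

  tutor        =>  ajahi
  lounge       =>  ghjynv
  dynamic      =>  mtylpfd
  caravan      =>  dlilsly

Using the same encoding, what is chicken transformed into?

dwfdxvy

t(19)→a(0) and u(20)→j(9) fit y≡9x+11 (mod 26); the inverse of 9 mod 26 is 3. Treating letters as 0–25, the rule is x ↦ 9x + 11 (mod 26).
Applying it to chicken: c(2)→9·2+11≡3=d; h(7)→9·7+11≡22=w; i(8)→9·8+11≡5=f; c(2)→9·2+11≡3=d; k(10)→9·10+11≡23=x; e(4)→9·4+11≡21=v; n(13)→9·13+11≡24=y (all mod 26).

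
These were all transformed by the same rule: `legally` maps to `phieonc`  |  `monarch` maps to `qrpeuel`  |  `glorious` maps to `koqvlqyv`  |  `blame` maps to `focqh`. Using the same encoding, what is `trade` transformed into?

xuchh

Shifts by position in legally: pos 0: l→p (+4), pos 1: e→h (+3), pos 2: g→i (+2), pos 3: a→e (+4), pos 4: l→o (+3), pos 5: l→n (+2) — repeating every 3. A repeating key of period 3 is used — shifts +4, +3, +2 over and over.
Applying it to trade: t+4=x, r+3=u, a+2=c, d+4=h, e+3=h.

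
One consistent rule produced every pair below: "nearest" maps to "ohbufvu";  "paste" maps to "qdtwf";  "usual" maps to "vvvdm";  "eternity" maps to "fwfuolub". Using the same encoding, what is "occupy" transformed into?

Shifts by position in nearest: pos 0: n→o (+1), pos 1: e→h (+3), pos 2: a→b (+1), pos 3: r→u (+3) — repeating every 2. It's a Vigenère-style cipher with numeric key [1,3]: position i shifts by key[i mod 2].
Applying it to occupy: o+1=p, c+3=f, c+1=d, u+3=x, p+1=q, y+3=b.

pfdxqb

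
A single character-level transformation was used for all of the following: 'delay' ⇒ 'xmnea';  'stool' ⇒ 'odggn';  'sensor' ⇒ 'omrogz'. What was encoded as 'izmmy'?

d(3)→x(23) and e(4)→m(12) fit y≡15x+4 (mod 26); the inverse of 15 mod 26 is 7. Each letter's alphabet position (a=0..z=25) is mapped through 15·x+4 mod 26 — an affine cipher.
Reversing it on izmmy: i(8)→7·(8−4)≡2=c; z(25)→7·(25−4)≡17=r; m(12)→7·(12−4)≡4=e; m(12)→7·(12−4)≡4=e; y(24)→7·(24−4)≡10=k (all mod 26).

creek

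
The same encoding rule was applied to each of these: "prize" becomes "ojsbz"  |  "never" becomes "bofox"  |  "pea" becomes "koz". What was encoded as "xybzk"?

apron

The output letters match the input read backwards, each shifted +10: prize reversed is ezirp. Two steps: reverse the string, then apply a Caesar shift of +10.
Undoing it on xybzk: shift back: x−10=n, y−10=o, b−10=r, z−10=p, k−10=a → norpa; then reverse → apron.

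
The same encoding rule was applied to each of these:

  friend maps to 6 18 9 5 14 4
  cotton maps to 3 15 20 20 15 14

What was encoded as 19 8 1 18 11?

f is letter #6 and maps to 6: an offset of 0. Letters become their 1-indexed alphabet positions: a=1 … z=26.
Reversing it on 19 8 1 18 11: 19=s, 8=h, 1=a, 18=r, 11=k.

shark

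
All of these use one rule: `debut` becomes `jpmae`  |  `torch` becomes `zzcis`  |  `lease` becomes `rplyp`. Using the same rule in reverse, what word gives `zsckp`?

three

Shifts by position in debut: pos 0: d→j (+6), pos 1: e→p (+11), pos 2: b→m (+11), pos 3: u→a (+6), pos 4: t→e (+11) — repeating every 3. It's a Vigenère-style cipher with numeric key [6,11,11]: position i shifts by key[i mod 3].
Undoing it on zsckp: z−6=t, s−11=h, c−11=r, k−6=e, p−11=e.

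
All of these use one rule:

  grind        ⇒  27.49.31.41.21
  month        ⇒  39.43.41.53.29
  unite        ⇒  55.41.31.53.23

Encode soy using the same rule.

g(#7)→27 and r(#18)→49: differences scale by 2, so n = 2·pos + 13. The formula is n = 2×(alphabet index, a=1) + 13.
Applying it to soy: s=19→51, o=15→43, y=25→63.

51.43.63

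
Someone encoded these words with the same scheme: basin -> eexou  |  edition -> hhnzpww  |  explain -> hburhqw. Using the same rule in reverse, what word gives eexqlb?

basket

In basin: b→e is +3, a→e is +4, s→x is +5, i→o is +6 — the shift increases by 1 each position. Letter i (0-indexed) is shifted by i+3, so successive shifts are 3, 4, 5, ….
Decoding eexqlb: e−3=b, e−4=a, x−5=s, q−6=k, l−7=e, b−8=t.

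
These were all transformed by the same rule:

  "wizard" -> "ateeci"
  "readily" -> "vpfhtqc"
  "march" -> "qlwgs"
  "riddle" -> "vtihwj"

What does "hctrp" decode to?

drone

Shifts by position in wizard: pos 0: w→a (+4), pos 1: i→t (+11), pos 2: z→e (+5), pos 3: a→e (+4), pos 4: r→c (+11), pos 5: d→i (+5) — repeating every 3. It's a Vigenère-style cipher with numeric key [4,11,5]: position i shifts by key[i mod 3].
Reversing it on hctrp: h−4=d, c−11=r, t−5=o, r−4=n, p−11=e.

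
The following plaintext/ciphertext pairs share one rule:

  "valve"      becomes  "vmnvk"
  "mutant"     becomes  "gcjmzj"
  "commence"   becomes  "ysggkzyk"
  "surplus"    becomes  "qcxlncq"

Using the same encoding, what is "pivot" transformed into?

Each letter's alphabet position (a=0..z=25) is mapped through 19·x+12 mod 26 — an affine cipher.
On pivot: p(15)→19·15+12≡11=l; i(8)→19·8+12≡8=i; v(21)→19·21+12≡21=v; o(14)→19·14+12≡18=s; t(19)→19·19+12≡9=j (all mod 26).

livsj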